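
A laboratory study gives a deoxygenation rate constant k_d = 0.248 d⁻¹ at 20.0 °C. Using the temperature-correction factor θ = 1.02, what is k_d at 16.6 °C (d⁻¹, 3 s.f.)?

k_d ≈ 0.232 d⁻¹

k_d(T₂) = k_d(T₁) · θ^(T₂−T₁) = 0.248 × 1.02^(16.6−20.0)
= 0.248 × 1.02^-3.40 = 0.248 × 0.9349 = 0.2319 d⁻¹.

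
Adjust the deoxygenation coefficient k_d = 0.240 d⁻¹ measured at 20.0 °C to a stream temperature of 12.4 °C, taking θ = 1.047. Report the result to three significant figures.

k_d ≈ 0.169 d⁻¹

k_d(T₂) = k_d(T₁) · θ^(T₂−T₁) = 0.240 × 1.047^(12.4−20.0)
= 0.240 × 1.047^-7.60 = 0.240 × 0.7054 = 0.1693 d⁻¹.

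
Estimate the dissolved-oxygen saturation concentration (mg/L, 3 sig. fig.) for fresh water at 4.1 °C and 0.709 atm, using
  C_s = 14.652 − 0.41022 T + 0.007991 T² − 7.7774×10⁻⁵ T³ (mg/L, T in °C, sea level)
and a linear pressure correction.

C_s ≈ 9.29 mg/L

At sea level: C_s = 14.652 − 0.41022×4.1 + 0.007991×4.1² − 7.7774×10⁻⁵×4.1³ = 13.10 mg/L.
Pressure correction: C_s' = 13.10 × 0.709 = 9.287 mg/L.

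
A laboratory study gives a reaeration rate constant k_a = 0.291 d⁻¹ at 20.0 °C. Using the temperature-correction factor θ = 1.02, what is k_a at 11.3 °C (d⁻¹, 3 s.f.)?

k_a ≈ 0.245 d⁻¹

k_a(T₂) = k_a(T₁) · θ^(T₂−T₁) = 0.291 × 1.02^(11.3−20.0)
= 0.291 × 1.02^-8.70 = 0.291 × 0.8417 = 0.2449 d⁻¹.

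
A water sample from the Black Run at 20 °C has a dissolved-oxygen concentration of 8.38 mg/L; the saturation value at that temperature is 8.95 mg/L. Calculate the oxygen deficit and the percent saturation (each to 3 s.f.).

D = C_s − C = 8.95 − 8.38 = 0.570 mg/L.
% saturation = 8.38/8.95 × 100 = 93.6 %.

D ≈ 0.570 mg/L; 93.6 % saturation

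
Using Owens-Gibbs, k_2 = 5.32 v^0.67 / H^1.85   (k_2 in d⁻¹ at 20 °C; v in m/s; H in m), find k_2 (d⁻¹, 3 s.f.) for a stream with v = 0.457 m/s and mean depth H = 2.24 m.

k_2 = 5.32 × 0.457^0.67 / 2.24^1.85 = 5.32 × 0.5918 / 4.446 = 0.7081 d⁻¹.

k_2 ≈ 0.708 d⁻¹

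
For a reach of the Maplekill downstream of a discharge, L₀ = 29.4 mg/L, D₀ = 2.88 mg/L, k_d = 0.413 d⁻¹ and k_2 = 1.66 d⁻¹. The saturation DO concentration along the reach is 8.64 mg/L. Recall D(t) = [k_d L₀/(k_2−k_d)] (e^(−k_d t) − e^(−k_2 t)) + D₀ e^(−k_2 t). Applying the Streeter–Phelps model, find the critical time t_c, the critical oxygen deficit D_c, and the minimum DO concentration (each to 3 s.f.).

t_c ≈ 0.834 d; D_c ≈ 5.18 mg/L; min DO ≈ 3.46 mg/L

At the critical point dD/dt = 0, so k_d L₀ e^(−k_d t) = k_2 D. Substituting D(t) from the Streeter–Phelps equation and solving for t gives
t_c = ln[(k_2/k_d)(1 − D₀(k_2−k_d)/(k_d L₀))] / (k_2−k_d).
Here k_2−k_d = 1.247 d⁻¹ and 1 − D₀(k_2−k_d)/(k_d L₀) = 1 − 2.88×1.247/(0.413×29.4) = 0.7042, so
t_c = ln(4.019 × 0.7042) / 1.247 = 1.040 / 1.247 = 0.8344 d.
L(t_c) = L₀ e^(−k_d t_c) = 29.4 × 0.7085 = 20.83 mg/L, and at the critical point k_2 D_c = k_d L, so D_c = (0.413/1.66) × 20.83 = 5.182 mg/L.
Minimum DO = C_s − D_c = 8.64 − 5.182 = 3.458 mg/L.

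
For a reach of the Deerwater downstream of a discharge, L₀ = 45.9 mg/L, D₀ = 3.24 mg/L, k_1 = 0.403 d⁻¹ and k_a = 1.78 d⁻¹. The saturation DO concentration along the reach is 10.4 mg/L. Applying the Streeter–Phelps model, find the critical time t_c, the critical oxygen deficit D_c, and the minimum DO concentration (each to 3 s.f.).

With k_a/k_1 = 4.417 and 1 − D₀(k_a−k_1)/(k_1 L₀) = 0.7588,
t_c = ln(4.417 × 0.7588) / (1.78 − 0.403) = ln(3.352) / 1.377 = 1.209/1.377 = 0.8783 d.
D_c = (k_1/k_a) L₀ e^(−k_1 t_c) = (0.403/1.78) × 45.9 × e^(−0.403×0.8783) = 0.2264 × 45.9 × 0.7019 = 7.294 mg/L.
Minimum DO = C_s − D_c = 10.4 − 7.294 = 3.106 mg/L.

t_c ≈ 0.878 d; D_c ≈ 7.29 mg/L; min DO ≈ 3.11 mg/L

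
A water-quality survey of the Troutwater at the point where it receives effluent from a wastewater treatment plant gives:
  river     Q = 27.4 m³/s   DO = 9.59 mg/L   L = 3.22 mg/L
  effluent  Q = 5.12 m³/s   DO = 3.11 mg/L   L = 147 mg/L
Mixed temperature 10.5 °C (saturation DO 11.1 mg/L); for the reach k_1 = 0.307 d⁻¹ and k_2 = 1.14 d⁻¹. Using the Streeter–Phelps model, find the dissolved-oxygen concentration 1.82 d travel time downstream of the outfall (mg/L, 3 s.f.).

DO ≈ 6.53 mg/L

Mixed DO = (27.4×9.59 + 5.12×3.11)/(27.4+5.12) = 278.7/32.52 = 8.570 mg/L.
Mixed L₀ = (27.4×3.22 + 5.12×147)/(32.52) = 840.9/32.52 = 25.86 mg/L.
Initial deficit D₀ = C_s − DO₀ = 11.1 − 8.570 = 2.530 mg/L.
D(1.82) = [0.307×25.86/(1.14−0.307)](e^(−0.307×1.82) − e^(−1.14×1.82)) + 2.530 e^(−1.14×1.82)
= 9.530 × (0.5719 − 0.1256) + 2.530 × 0.1256 = 4.571 mg/L.
DO = 11.1 − 4.571 = 6.529 mg/L.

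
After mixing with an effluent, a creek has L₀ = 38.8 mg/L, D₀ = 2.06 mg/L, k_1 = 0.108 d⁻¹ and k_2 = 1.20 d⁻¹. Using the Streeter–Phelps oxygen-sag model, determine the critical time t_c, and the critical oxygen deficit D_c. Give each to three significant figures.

t_c = [1/(k_2−k_1)] ln[(k_2/k_1)(1 − D₀(k_2−k_1)/(k_1 L₀))]
= [1/(1.20−0.108)] ln[(1.20/0.108)(1 − 2.06×1.092/(0.108×38.8))]
= (1/1.092) ln[11.11 × 0.4632] = 0.9158 × ln(5.146) = 0.9158 × 1.638 = 1.500 d.
D_c = (k_1/k_2) L₀ e^(−k_1 t_c) = (0.108/1.20) × 38.8 × e^(−0.108×1.500) = 0.09000 × 38.8 × 0.8504 = 2.970 mg/L.

t_c ≈ 1.50 d; D_c ≈ 2.97 mg/L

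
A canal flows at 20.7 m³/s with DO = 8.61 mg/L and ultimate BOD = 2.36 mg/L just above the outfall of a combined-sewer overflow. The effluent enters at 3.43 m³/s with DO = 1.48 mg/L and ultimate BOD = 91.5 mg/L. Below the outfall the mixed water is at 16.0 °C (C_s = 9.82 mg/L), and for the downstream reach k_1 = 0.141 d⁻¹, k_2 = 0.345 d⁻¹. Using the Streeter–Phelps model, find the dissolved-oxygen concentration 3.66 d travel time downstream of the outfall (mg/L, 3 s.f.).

Mixed DO = (20.7×8.61 + 3.43×1.48)/(20.7+3.43) = 183.3/24.13 = 7.596 mg/L.
Mixed L₀ = (20.7×2.36 + 3.43×91.5)/(24.13) = 362.7/24.13 = 15.03 mg/L.
Initial deficit D₀ = C_s − DO₀ = 9.82 − 7.596 = 2.224 mg/L.
D(3.66) = [0.141×15.03/(0.345−0.141)](e^(−0.141×3.66) − e^(−0.345×3.66)) + 2.224 e^(−0.345×3.66)
= 10.39 × (0.5969 − 0.2829) + 2.224 × 0.2829 = 3.891 mg/L.
DO = 9.82 − 3.891 = 5.929 mg/L.

DO ≈ 5.93 mg/L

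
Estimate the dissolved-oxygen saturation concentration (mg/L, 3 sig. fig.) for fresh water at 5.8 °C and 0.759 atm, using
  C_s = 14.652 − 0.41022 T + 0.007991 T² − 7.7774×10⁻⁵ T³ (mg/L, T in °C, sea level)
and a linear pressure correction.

C_s ≈ 9.51 mg/L

At sea level: C_s = 14.652 − 0.41022×5.8 + 0.007991×5.8² − 7.7774×10⁻⁵×5.8³ = 12.53 mg/L.
Pressure correction: C_s' = 12.53 × 0.759 = 9.508 mg/L.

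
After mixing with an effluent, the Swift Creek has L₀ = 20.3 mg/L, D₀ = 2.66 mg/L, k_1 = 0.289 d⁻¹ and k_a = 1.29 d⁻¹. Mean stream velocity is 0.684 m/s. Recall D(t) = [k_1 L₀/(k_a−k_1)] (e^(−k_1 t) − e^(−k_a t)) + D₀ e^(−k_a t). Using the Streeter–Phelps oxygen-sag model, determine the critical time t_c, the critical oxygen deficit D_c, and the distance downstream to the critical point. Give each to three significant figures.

t_c ≈ 0.890 d; D_c ≈ 3.52 mg/L; x_c ≈ 52.6 km

t_c = [1/(k_a−k_1)] ln[(k_a/k_1)(1 − D₀(k_a−k_1)/(k_1 L₀))]
= [1/(1.29−0.289)] ln[(1.29/0.289)(1 − 2.66×1.001/(0.289×20.3))]
= (1/1.001) ln[4.464 × 0.5461] = 0.9990 × ln(2.438) = 0.9990 × 0.8911 = 0.8902 d.
L(t_c) = L₀ e^(−k_1 t_c) = 20.3 × 0.7732 = 15.70 mg/L, and at the critical point k_a D_c = k_1 L, so D_c = (0.289/1.29) × 15.70 = 3.516 mg/L.
x_c = v t_c = 0.684 m/s × 0.8902 d × 86400 s/d = 52610 m ≈ 52.6 km.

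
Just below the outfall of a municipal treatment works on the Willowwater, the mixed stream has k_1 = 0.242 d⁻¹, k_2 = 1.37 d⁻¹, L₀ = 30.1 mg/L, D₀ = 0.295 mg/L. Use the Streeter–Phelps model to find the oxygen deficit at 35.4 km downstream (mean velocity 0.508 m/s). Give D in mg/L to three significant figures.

D ≈ 3.27 mg/L

Travel time t = x/v = 35.4 km / (0.508 m/s) = 35400 m / 0.508 m/s = 69690 s = 0.8065 d.
k_1 L₀/(k_2−k_1) = 0.242×30.1/(1.37−0.242) = 7.284/1.128 = 6.458 mg/L.
e^(−k_1 t) = e^(−0.242×0.8065) = 0.8227; e^(−k_2 t) = e^(−1.37×0.8065) = 0.3312.
D = 6.458 × (0.8227 − 0.3312) + 0.295 × 0.3312 = 3.174 + 0.09771 = 3.271 mg/L.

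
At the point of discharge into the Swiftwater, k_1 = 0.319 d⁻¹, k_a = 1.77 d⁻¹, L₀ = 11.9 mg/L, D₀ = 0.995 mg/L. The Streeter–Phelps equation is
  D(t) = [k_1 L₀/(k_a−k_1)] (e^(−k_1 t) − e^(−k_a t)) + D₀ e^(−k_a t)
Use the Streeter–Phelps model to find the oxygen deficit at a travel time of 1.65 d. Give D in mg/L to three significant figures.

D ≈ 1.46 mg/L

k_1 L₀/(k_a−k_1) = 0.319×11.9/(1.77−0.319) = 3.796/1.451 = 2.616 mg/L.
e^(−k_1 t) = e^(−0.319×1.650) = 0.5908; e^(−k_a t) = e^(−1.77×1.650) = 0.05391.
D = 2.616 × (0.5908 − 0.05391) + 0.995 × 0.05391 = 1.405 + 0.05364 = 1.458 mg/L.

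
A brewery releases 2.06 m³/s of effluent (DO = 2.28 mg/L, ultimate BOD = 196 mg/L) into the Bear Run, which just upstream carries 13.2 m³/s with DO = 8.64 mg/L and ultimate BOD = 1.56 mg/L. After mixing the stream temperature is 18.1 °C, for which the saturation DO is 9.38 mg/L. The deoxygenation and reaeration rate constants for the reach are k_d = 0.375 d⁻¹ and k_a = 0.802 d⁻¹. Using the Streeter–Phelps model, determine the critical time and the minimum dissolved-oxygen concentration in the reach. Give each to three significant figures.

t_c ≈ 1.62 d; minimum DO ≈ 2.30 mg/L

Mixed DO = (13.2×8.64 + 2.06×2.28)/(13.2+2.06) = 118.7/15.26 = 7.781 mg/L.
Mixed L₀ = (13.2×1.56 + 2.06×196)/(15.26) = 424.4/15.26 = 27.81 mg/L.
Initial deficit D₀ = C_s − DO₀ = 9.38 − 7.781 = 1.599 mg/L.
t_c = (1/0.4270) ln[(0.802/0.375)(1 − 1.599×0.4270/(0.375×27.81))] = 2.342 × ln(1.999) = 1.622 d.
D_c = (0.375/0.802) × 27.81 × e^(−0.375×1.622) = 0.4676 × 27.81 × 0.5444 = 7.078 mg/L.
Minimum DO = 9.38 − 7.078 = 2.302 mg/L.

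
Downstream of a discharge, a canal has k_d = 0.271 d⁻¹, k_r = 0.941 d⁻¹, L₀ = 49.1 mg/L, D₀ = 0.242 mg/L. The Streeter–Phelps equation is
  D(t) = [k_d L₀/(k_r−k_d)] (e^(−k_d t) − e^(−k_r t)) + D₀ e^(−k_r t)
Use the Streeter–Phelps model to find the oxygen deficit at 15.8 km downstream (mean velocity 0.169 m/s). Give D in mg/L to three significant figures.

D ≈ 7.73 mg/L

Travel time t = x/v = 15.8 km / (0.169 m/s) = 15800 m / 0.169 m/s = 93490 s = 1.082 d.
k_d L₀/(k_r−k_d) = 0.271×49.1/(0.941−0.271) = 13.31/0.6700 = 19.86 mg/L.
e^(−k_d t) = e^(−0.271×1.082) = 0.7458; e^(−k_r t) = e^(−0.941×1.082) = 0.3612.
D = 19.86 × (0.7458 − 0.3612) + 0.242 × 0.3612 = 7.638 + 0.08742 = 7.726 mg/L.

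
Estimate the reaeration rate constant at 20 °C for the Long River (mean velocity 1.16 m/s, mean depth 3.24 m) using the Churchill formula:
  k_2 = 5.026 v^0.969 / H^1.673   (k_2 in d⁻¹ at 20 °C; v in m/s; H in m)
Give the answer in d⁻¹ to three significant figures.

k_2 = 5.026 × 1.16^0.969 / 3.24^1.673 = 5.026 × 1.155 / 7.147 = 0.8120 d⁻¹.

k_2 ≈ 0.812 d⁻¹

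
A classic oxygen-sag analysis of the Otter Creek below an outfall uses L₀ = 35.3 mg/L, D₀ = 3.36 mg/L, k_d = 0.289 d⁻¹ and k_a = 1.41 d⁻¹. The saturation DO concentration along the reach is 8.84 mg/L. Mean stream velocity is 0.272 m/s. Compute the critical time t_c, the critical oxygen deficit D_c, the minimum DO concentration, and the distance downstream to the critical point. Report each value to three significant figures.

t_c ≈ 1.00 d; D_c ≈ 5.41 mg/L; min DO ≈ 3.43 mg/L; x_c ≈ 23.6 km

With k_a/k_d = 4.879 and 1 − D₀(k_a−k_d)/(k_d L₀) = 0.6308,
t_c = ln(4.879 × 0.6308) / (1.41 − 0.289) = ln(3.078) / 1.121 = 1.124/1.121 = 1.003 d.
D_c = (k_d/k_a) L₀ e^(−k_d t_c) = (0.289/1.41) × 35.3 × e^(−0.289×1.003) = 0.2050 × 35.3 × 0.7484 = 5.415 mg/L.
Minimum DO = C_s − D_c = 8.84 − 5.415 = 3.425 mg/L.
x_c = v t_c = 0.272 m/s × 1.003 d × 86400 s/d = 23570 m ≈ 23.6 km.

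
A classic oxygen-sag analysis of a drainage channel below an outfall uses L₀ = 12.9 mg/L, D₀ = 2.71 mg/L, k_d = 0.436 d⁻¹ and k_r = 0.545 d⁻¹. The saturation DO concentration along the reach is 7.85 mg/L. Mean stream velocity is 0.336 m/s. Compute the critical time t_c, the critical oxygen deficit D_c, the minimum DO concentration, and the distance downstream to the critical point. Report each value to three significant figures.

With k_r/k_d = 1.250 and 1 − D₀(k_r−k_d)/(k_d L₀) = 0.9475,
t_c = ln(1.250 × 0.9475) / (0.545 − 0.436) = ln(1.184) / 0.1090 = 0.1692/0.1090 = 1.552 d.
L(t_c) = L₀ e^(−k_d t_c) = 12.9 × 0.5083 = 6.556 mg/L, and at the critical point k_r D_c = k_d L, so D_c = (0.436/0.545) × 6.556 = 5.245 mg/L.
Minimum DO = C_s − D_c = 7.85 − 5.245 = 2.605 mg/L.
x_c = v t_c = 0.336 m/s × 1.552 d × 86400 s/d = 45060 m ≈ 45.1 km.

t_c ≈ 1.55 d; D_c ≈ 5.25 mg/L; min DO ≈ 2.60 mg/L; x_c ≈ 45.1 km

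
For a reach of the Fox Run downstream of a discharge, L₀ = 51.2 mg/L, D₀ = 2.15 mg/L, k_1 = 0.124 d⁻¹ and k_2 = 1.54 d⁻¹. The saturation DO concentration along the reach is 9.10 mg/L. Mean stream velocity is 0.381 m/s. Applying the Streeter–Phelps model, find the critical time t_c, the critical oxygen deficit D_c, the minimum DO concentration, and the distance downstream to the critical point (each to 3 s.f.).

At the critical point dD/dt = 0, so k_1 L₀ e^(−k_1 t) = k_2 D. Substituting D(t) from the Streeter–Phelps equation and solving for t gives
t_c = ln[(k_2/k_1)(1 − D₀(k_2−k_1)/(k_1 L₀))] / (k_2−k_1).
Here k_2−k_1 = 1.416 d⁻¹ and 1 − D₀(k_2−k_1)/(k_1 L₀) = 1 − 2.15×1.416/(0.124×51.2) = 0.5205, so
t_c = ln(12.42 × 0.5205) / 1.416 = 1.866 / 1.416 = 1.318 d.
D_c = (k_1/k_2) L₀ e^(−k_1 t_c) = (0.124/1.54) × 51.2 × e^(−0.124×1.318) = 0.08052 × 51.2 × 0.8492 = 3.501 mg/L.
Minimum DO = C_s − D_c = 9.10 − 3.501 = 5.599 mg/L.
x_c = v t_c = 0.381 m/s × 1.318 d × 86400 s/d = 43390 m ≈ 43.4 km.

t_c ≈ 1.32 d; D_c ≈ 3.50 mg/L; min DO ≈ 5.60 mg/L; x_c ≈ 43.4 km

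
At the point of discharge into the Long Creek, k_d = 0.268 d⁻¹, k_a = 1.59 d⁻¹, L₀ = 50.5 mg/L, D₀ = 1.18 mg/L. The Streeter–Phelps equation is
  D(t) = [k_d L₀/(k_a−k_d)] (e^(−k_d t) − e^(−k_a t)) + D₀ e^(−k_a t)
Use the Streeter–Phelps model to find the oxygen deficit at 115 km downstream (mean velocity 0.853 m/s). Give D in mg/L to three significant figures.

D ≈ 5.98 mg/L

Travel time t = x/v = 115 km / (0.853 m/s) = 115000 m / 0.853 m/s = 134800 s = 1.560 d.
k_d L₀/(k_a−k_d) = 0.268×50.5/(1.59−0.268) = 13.53/1.322 = 10.24 mg/L.
e^(−k_d t) = e^(−0.268×1.560) = 0.6582; e^(−k_a t) = e^(−1.59×1.560) = 0.08366.
D = 10.24 × (0.6582 − 0.08366) + 1.18 × 0.08366 = 5.882 + 0.09872 = 5.981 mg/L.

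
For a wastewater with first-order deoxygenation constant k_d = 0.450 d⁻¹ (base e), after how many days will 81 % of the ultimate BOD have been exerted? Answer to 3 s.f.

y/L₀ = 1 − e^(−k_d t) = 0.81 ⇒ e^(−k_d t) = 0.190
t = −ln(0.190) / 0.450 = 1.661 / 0.450 = 3.691 d.

t ≈ 3.69 d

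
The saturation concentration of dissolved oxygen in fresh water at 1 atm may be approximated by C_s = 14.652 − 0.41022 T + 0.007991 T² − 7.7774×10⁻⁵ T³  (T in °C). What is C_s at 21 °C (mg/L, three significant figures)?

C_s ≈ 8.84 mg/L

C_s = 14.652 − 0.41022×21 + 0.007991×21² − 7.7774×10⁻⁵×21³ = 8.841 mg/L.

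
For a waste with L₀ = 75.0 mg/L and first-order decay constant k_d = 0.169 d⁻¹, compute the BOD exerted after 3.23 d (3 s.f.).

y_t = L₀(1 − e^(−k_d t)) = 75.0 × (1 − e^(−0.169×3.23))
= 75.0 × (1 − 0.5793) = 75.0 × 0.4207 = 31.55 mg/L.

y ≈ 31.5 mg/L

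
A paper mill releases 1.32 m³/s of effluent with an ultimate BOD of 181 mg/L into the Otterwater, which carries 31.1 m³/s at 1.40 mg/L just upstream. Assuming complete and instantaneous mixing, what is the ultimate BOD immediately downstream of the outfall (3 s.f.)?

Flow-weighted mixing: C = (Q_r C_r + Q_w C_w)/(Q_r + Q_w)
= (31.1×1.40 + 1.32×181)/(31.1 + 1.32) = 282.5/32.42 = 8.713 mg/L.

8.71 mg/L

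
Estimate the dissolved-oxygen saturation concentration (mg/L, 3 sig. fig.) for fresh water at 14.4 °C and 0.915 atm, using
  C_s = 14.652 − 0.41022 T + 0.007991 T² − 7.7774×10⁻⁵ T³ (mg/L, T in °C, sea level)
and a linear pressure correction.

C_s ≈ 9.31 mg/L

At sea level: C_s = 14.652 − 0.41022×14.4 + 0.007991×14.4² − 7.7774×10⁻⁵×14.4³ = 10.17 mg/L.
Pressure correction: C_s' = 10.17 × 0.915 = 9.305 mg/L.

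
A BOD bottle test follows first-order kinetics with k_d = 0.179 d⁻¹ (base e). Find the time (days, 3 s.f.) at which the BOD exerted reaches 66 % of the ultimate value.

t ≈ 6.03 d

y/L₀ = 1 − e^(−k_d t) = 0.66 ⇒ e^(−k_d t) = 0.340
t = −ln(0.340) / 0.179 = 1.079 / 0.179 = 6.027 d.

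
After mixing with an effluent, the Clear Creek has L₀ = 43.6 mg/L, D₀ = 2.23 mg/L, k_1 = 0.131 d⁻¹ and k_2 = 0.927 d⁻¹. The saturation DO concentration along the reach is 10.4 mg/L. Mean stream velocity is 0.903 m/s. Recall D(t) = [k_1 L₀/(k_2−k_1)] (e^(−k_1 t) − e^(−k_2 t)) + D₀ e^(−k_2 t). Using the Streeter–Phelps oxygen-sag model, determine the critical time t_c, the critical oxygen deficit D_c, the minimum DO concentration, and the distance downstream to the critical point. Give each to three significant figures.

t_c ≈ 1.99 d; D_c ≈ 4.75 mg/L; min DO ≈ 5.65 mg/L; x_c ≈ 155 km

t_c = [1/(k_2−k_1)] ln[(k_2/k_1)(1 − D₀(k_2−k_1)/(k_1 L₀))]
= [1/(0.927−0.131)] ln[(0.927/0.131)(1 − 2.23×0.7960/(0.131×43.6))]
= (1/0.7960) ln[7.076 × 0.6892] = 1.256 × ln(4.877) = 1.256 × 1.585 = 1.991 d.
D_c = (k_1/k_2) L₀ e^(−k_1 t_c) = (0.131/0.927) × 43.6 × e^(−0.131×1.991) = 0.1413 × 43.6 × 0.7705 = 4.747 mg/L.
Minimum DO = C_s − D_c = 10.4 − 4.747 = 5.653 mg/L.
x_c = v t_c = 0.903 m/s × 1.991 d × 86400 s/d = 155300 m ≈ 155 km.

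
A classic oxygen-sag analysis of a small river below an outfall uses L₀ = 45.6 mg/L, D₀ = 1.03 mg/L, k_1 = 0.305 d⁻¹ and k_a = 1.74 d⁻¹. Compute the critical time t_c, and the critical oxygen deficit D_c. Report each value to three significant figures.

t_c ≈ 1.14 d; D_c ≈ 5.65 mg/L

With k_a/k_1 = 5.705 and 1 − D₀(k_a−k_1)/(k_1 L₀) = 0.8937,
t_c = ln(5.705 × 0.8937) / (1.74 − 0.305) = ln(5.099) / 1.435 = 1.629/1.435 = 1.135 d.
D_c = (k_1/k_a) L₀ e^(−k_1 t_c) = (0.305/1.74) × 45.6 × e^(−0.305×1.135) = 0.1753 × 45.6 × 0.7074 = 5.654 mg/L.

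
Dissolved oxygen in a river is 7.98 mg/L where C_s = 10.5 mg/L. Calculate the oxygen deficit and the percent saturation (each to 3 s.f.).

D = C_s − C = 10.5 − 7.98 = 2.52 mg/L.
% saturation = 7.98/10.5 × 100 = 76.0 %.

D ≈ 2.52 mg/L; 76.0 % saturation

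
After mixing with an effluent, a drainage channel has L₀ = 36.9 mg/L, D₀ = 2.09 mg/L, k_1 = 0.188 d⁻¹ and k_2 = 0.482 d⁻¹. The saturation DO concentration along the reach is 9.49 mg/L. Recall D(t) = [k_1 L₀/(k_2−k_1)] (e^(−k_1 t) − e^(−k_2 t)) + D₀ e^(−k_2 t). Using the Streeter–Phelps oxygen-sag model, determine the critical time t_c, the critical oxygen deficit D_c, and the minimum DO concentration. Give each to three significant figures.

With k_2/k_1 = 2.564 and 1 − D₀(k_2−k_1)/(k_1 L₀) = 0.9114,
t_c = ln(2.564 × 0.9114) / (0.482 − 0.188) = ln(2.337) / 0.2940 = 0.8488/0.2940 = 2.887 d.
D_c = (k_1/k_2) L₀ e^(−k_1 t_c) = (0.188/0.482) × 36.9 × e^(−0.188×2.887) = 0.3900 × 36.9 × 0.5812 = 8.364 mg/L.
Minimum DO = C_s − D_c = 9.49 − 8.364 = 1.126 mg/L.

t_c ≈ 2.89 d; D_c ≈ 8.36 mg/L; min DO ≈ 1.13 mg/L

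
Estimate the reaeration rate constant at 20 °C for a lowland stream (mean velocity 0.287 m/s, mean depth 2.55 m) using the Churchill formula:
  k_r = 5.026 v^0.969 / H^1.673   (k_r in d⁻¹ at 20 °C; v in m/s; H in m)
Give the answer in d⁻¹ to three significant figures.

k_r = 5.026 × 0.287^0.969 / 2.55^1.673 = 5.026 × 0.2983 / 4.788 = 0.3132 d⁻¹.

k_r ≈ 0.313 d⁻¹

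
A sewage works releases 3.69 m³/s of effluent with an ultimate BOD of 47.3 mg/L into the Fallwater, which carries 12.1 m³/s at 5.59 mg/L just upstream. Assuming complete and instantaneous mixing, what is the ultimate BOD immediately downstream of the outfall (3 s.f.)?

15.3 mg/L

Flow-weighted mixing: C = (Q_r C_r + Q_w C_w)/(Q_r + Q_w)
= (12.1×5.59 + 3.69×47.3)/(12.1 + 3.69) = 242.2/15.79 = 15.34 mg/L.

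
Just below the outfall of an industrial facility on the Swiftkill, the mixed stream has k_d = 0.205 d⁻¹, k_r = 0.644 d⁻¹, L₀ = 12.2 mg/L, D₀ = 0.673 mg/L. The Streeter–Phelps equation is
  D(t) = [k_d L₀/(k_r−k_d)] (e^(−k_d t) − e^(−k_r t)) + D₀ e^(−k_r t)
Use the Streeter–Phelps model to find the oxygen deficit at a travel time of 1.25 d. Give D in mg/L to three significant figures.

k_d L₀/(k_r−k_d) = 0.205×12.2/(0.644−0.205) = 2.501/0.4390 = 5.697 mg/L.
e^(−k_d t) = e^(−0.205×1.250) = 0.7739; e^(−k_r t) = e^(−0.644×1.250) = 0.4471.
D = 5.697 × (0.7739 − 0.4471) + 0.673 × 0.4471 = 1.862 + 0.3009 = 2.163 mg/L.

D ≈ 2.16 mg/L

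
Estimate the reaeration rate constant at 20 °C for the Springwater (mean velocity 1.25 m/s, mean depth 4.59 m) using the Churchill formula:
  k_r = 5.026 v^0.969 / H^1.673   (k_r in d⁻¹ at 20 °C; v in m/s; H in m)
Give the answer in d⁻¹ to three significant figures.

k_r = 5.026 × 1.25^0.969 / 4.59^1.673 = 5.026 × 1.241 / 12.80 = 0.4874 d⁻¹.

k_r ≈ 0.487 d⁻¹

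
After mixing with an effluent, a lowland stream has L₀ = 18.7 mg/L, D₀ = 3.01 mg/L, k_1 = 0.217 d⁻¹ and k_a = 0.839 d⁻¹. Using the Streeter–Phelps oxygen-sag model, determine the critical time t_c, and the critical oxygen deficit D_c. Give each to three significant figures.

t_c ≈ 1.18 d; D_c ≈ 3.74 mg/L

With k_a/k_1 = 3.866 and 1 − D₀(k_a−k_1)/(k_1 L₀) = 0.5386,
t_c = ln(3.866 × 0.5386) / (0.839 − 0.217) = ln(2.083) / 0.6220 = 0.7336/0.6220 = 1.179 d.
D_c = (k_1/k_a) L₀ e^(−k_1 t_c) = (0.217/0.839) × 18.7 × e^(−0.217×1.179) = 0.2586 × 18.7 × 0.7742 = 3.744 mg/L.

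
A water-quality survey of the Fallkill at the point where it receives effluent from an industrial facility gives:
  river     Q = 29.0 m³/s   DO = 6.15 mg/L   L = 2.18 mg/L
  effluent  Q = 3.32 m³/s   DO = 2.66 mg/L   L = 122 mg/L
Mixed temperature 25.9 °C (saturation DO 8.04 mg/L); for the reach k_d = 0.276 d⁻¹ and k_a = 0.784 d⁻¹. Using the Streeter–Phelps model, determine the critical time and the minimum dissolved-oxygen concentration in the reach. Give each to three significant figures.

Mixed DO = (29.0×6.15 + 3.32×2.66)/(29.0+3.32) = 187.2/32.32 = 5.791 mg/L.
Mixed L₀ = (29.0×2.18 + 3.32×122)/(32.32) = 468.3/32.32 = 14.49 mg/L.
Initial deficit D₀ = C_s − DO₀ = 8.04 − 5.791 = 2.249 mg/L.
t_c = (1/0.5080) ln[(0.784/0.276)(1 − 2.249×0.5080/(0.276×14.49))] = 1.969 × ln(2.029) = 1.393 d.
D_c = (0.276/0.784) × 14.49 × e^(−0.276×1.393) = 0.3520 × 14.49 × 0.6808 = 3.472 mg/L.
Minimum DO = 8.04 − 3.472 = 4.568 mg/L.

t_c ≈ 1.39 d; minimum DO ≈ 4.57 mg/L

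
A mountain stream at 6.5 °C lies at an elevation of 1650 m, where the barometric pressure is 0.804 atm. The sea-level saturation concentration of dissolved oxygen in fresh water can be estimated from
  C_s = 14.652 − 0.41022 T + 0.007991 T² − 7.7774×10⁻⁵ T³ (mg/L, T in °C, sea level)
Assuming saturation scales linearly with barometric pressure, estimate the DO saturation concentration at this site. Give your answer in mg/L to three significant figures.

At sea level: C_s = 14.652 − 0.41022×6.5 + 0.007991×6.5² − 7.7774×10⁻⁵×6.5³ = 12.30 mg/L.
Pressure correction: C_s' = 12.30 × 0.804 = 9.891 mg/L.

C_s ≈ 9.89 mg/L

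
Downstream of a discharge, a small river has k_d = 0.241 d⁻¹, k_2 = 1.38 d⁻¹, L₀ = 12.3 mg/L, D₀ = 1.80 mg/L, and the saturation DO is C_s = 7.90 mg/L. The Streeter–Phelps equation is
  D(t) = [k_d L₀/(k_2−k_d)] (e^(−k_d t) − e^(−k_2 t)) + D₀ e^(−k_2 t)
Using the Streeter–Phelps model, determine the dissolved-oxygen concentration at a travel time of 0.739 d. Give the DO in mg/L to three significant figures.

DO ≈ 6.01 mg/L

k_d L₀/(k_2−k_d) = 0.241×12.3/(1.38−0.241) = 2.964/1.139 = 2.603 mg/L.
e^(−k_d t) = e^(−0.241×0.7390) = 0.8369; e^(−k_2 t) = e^(−1.38×0.7390) = 0.3607.
D = 2.603 × (0.8369 − 0.3607) + 1.80 × 0.3607 = 1.239 + 0.6492 = 1.889 mg/L.
DO = C_s − D = 7.90 − 1.889 = 6.011 mg/L.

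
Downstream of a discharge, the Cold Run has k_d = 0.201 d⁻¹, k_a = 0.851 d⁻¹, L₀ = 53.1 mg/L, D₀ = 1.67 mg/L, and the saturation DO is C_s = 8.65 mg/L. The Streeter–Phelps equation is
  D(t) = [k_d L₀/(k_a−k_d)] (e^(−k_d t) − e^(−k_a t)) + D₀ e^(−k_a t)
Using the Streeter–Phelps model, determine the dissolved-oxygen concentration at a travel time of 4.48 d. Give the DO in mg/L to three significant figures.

DO ≈ 2.30 mg/L

k_d L₀/(k_a−k_d) = 0.201×53.1/(0.851−0.201) = 10.67/0.6500 = 16.42 mg/L.
e^(−k_d t) = e^(−0.201×4.480) = 0.4064; e^(−k_a t) = e^(−0.851×4.480) = 0.02209.
D = 16.42 × (0.4064 − 0.02209) + 1.67 × 0.02209 = 6.310 + 0.03690 = 6.347 mg/L.
DO = C_s − D = 8.65 − 6.347 = 2.303 mg/L.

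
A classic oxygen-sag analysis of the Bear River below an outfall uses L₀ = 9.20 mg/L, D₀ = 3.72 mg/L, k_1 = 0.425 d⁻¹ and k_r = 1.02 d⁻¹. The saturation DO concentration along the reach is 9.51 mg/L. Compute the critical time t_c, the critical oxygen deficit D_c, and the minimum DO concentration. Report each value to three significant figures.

t_c ≈ 0.0682 d; D_c ≈ 3.72 mg/L; min DO ≈ 5.79 mg/L

With k_r/k_1 = 2.400 and 1 − D₀(k_r−k_1)/(k_1 L₀) = 0.4339,
t_c = ln(2.400 × 0.4339) / (1.02 − 0.425) = ln(1.041) / 0.5950 = 0.04056/0.5950 = 0.06816 d.
L(t_c) = L₀ e^(−k_1 t_c) = 9.20 × 0.9714 = 8.937 mg/L, and at the critical point k_r D_c = k_1 L, so D_c = (0.425/1.02) × 8.937 = 3.724 mg/L.
Minimum DO = C_s − D_c = 9.51 − 3.724 = 5.786 mg/L.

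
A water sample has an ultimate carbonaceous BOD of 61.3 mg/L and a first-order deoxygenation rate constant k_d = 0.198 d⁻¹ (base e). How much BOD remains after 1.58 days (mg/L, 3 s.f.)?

L ≈ 44.8 mg/L

L_t = L₀ e^(−k_d t) = 61.3 × e^(−0.198×1.58) = 61.3 × 0.7314 = 44.83 mg/L.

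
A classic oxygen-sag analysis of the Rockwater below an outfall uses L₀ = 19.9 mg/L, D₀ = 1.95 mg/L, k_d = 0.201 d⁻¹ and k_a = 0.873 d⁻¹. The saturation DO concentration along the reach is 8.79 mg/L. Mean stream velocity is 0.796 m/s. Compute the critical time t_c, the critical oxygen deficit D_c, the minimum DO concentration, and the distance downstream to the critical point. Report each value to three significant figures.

t_c ≈ 1.59 d; D_c ≈ 3.33 mg/L; min DO ≈ 5.46 mg/L; x_c ≈ 110 km

With k_a/k_d = 4.343 and 1 − D₀(k_a−k_d)/(k_d L₀) = 0.6724,
t_c = ln(4.343 × 0.6724) / (0.873 − 0.201) = ln(2.920) / 0.6720 = 1.072/0.6720 = 1.595 d.
D_c = (k_d/k_a) L₀ e^(−k_d t_c) = (0.201/0.873) × 19.9 × e^(−0.201×1.595) = 0.2302 × 19.9 × 0.7257 = 3.325 mg/L.
Minimum DO = C_s − D_c = 8.79 − 3.325 = 5.465 mg/L.
x_c = v t_c = 0.796 m/s × 1.595 d × 86400 s/d = 109700 m ≈ 110 km.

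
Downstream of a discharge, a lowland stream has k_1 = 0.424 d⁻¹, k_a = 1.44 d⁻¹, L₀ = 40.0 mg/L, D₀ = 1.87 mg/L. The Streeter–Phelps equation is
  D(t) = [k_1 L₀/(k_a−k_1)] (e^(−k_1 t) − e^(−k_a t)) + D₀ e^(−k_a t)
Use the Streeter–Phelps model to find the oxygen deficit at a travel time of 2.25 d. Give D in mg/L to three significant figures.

D ≈ 5.85 mg/L

k_1 L₀/(k_a−k_1) = 0.424×40.0/(1.44−0.424) = 16.96/1.016 = 16.69 mg/L.
e^(−k_1 t) = e^(−0.424×2.250) = 0.3852; e^(−k_a t) = e^(−1.44×2.250) = 0.03916.
D = 16.69 × (0.3852 − 0.03916) + 1.87 × 0.03916 = 5.776 + 0.07324 = 5.850 mg/L.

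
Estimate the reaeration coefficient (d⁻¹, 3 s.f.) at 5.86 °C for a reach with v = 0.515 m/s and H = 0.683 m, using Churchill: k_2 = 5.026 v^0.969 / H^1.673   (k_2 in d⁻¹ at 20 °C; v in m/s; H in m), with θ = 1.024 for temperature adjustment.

k_2(20) = 5.026 × 0.515^0.969 / 0.683^1.673 = 5.026 × 0.5257 / 0.5284 = 5.000 d⁻¹.
k_2(5.86) = 5.000 × 1.024^(5.86−20) = 5.000 × 0.7151 = 3.575 d⁻¹.

k_2 ≈ 3.58 d⁻¹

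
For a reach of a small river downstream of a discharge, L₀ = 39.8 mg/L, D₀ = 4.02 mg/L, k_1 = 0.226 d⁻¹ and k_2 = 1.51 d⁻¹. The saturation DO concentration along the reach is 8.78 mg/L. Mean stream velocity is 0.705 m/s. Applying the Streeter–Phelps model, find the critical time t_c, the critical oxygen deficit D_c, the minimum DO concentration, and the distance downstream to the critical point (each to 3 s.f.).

With k_2/k_1 = 6.681 and 1 − D₀(k_2−k_1)/(k_1 L₀) = 0.4261,
t_c = ln(6.681 × 0.4261) / (1.51 − 0.226) = ln(2.847) / 1.284 = 1.046/1.284 = 0.8149 d.
L(t_c) = L₀ e^(−k_1 t_c) = 39.8 × 0.8318 = 33.11 mg/L, and at the critical point k_2 D_c = k_1 L, so D_c = (0.226/1.51) × 33.11 = 4.955 mg/L.
Minimum DO = C_s − D_c = 8.78 − 4.955 = 3.825 mg/L.
x_c = v t_c = 0.705 m/s × 0.8149 d × 86400 s/d = 49640 m ≈ 49.6 km.

t_c ≈ 0.815 d; D_c ≈ 4.95 mg/L; min DO ≈ 3.83 mg/L; x_c ≈ 49.6 km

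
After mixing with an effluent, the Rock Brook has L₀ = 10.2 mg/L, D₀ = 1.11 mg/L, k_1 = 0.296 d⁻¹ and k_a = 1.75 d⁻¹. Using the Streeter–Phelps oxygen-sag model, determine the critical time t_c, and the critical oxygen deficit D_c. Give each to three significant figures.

t_c ≈ 0.696 d; D_c ≈ 1.40 mg/L

With k_a/k_1 = 5.912 and 1 − D₀(k_a−k_1)/(k_1 L₀) = 0.4654,
t_c = ln(5.912 × 0.4654) / (1.75 − 0.296) = ln(2.752) / 1.454 = 1.012/1.454 = 0.6962 d.
D_c = (k_1/k_a) L₀ e^(−k_1 t_c) = (0.296/1.75) × 10.2 × e^(−0.296×0.6962) = 0.1691 × 10.2 × 0.8138 = 1.404 mg/L.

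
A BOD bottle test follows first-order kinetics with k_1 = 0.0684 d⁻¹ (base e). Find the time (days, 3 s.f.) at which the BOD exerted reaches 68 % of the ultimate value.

y/L₀ = 1 − e^(−k_1 t) = 0.68 ⇒ e^(−k_1 t) = 0.320
t = −ln(0.320) / 0.0684 = 1.139 / 0.0684 = 16.66 d.

t ≈ 16.7 d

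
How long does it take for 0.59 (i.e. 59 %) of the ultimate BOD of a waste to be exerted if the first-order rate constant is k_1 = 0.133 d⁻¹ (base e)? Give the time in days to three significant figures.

t ≈ 6.70 d

y/L₀ = 1 − e^(−k_1 t) = 0.59 ⇒ e^(−k_1 t) = 0.410
t = −ln(0.410) / 0.133 = 0.8916 / 0.133 = 6.704 d.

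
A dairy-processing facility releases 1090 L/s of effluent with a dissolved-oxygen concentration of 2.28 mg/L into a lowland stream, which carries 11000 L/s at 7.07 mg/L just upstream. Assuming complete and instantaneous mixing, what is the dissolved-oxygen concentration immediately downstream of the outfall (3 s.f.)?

Flow-weighted mixing: C = (Q_r C_r + Q_w C_w)/(Q_r + Q_w)
= (11000×7.07 + 1090×2.28)/(11000 + 1090) = 80260/12090 = 6.638 mg/L.

6.64 mg/L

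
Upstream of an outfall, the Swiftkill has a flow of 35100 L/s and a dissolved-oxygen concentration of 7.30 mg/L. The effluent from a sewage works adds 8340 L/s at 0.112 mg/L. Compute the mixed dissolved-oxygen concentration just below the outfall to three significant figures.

Flow-weighted mixing: C = (Q_r C_r + Q_w C_w)/(Q_r + Q_w)
= (35100×7.30 + 8340×0.112)/(35100 + 8340) = 257200/43440 = 5.920 mg/L.

5.92 mg/L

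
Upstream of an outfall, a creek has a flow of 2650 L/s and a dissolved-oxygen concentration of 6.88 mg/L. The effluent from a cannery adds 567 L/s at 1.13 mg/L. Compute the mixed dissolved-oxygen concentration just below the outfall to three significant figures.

Flow-weighted mixing: C = (Q_r C_r + Q_w C_w)/(Q_r + Q_w)
= (2650×6.88 + 567×1.13)/(2650 + 567) = 18870/3217 = 5.867 mg/L.

5.87 mg/L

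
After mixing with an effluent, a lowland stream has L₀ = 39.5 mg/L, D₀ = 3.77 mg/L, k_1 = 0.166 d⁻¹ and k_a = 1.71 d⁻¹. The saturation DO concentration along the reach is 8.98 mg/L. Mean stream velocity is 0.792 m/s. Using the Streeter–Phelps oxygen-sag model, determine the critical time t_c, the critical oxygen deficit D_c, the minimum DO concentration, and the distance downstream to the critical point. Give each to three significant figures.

t_c ≈ 0.0941 d; D_c ≈ 3.78 mg/L; min DO ≈ 5.20 mg/L; x_c ≈ 6.44 km

With k_a/k_1 = 10.30 and 1 − D₀(k_a−k_1)/(k_1 L₀) = 0.1123,
t_c = ln(10.30 × 0.1123) / (1.71 − 0.166) = ln(1.156) / 1.544 = 0.1454/1.544 = 0.09415 d.
D_c = (k_1/k_a) L₀ e^(−k_1 t_c) = (0.166/1.71) × 39.5 × e^(−0.166×0.09415) = 0.09708 × 39.5 × 0.9845 = 3.775 mg/L.
Minimum DO = C_s − D_c = 8.98 − 3.775 = 5.205 mg/L.
x_c = v t_c = 0.792 m/s × 0.09415 d × 86400 s/d = 6442 m ≈ 6.44 km.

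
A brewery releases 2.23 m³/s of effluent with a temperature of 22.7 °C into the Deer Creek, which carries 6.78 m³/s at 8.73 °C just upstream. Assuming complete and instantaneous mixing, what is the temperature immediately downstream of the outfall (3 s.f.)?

Flow-weighted mixing: C = (Q_r C_r + Q_w C_w)/(Q_r + Q_w)
= (6.78×8.73 + 2.23×22.7)/(6.78 + 2.23) = 109.8/9.010 = 12.19 °C.

12.2 °C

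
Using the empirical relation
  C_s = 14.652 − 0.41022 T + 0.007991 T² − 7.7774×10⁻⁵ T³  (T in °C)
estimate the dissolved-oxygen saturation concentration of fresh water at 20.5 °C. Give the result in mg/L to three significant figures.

C_s = 14.652 − 0.41022×20.5 + 0.007991×20.5² − 7.7774×10⁻⁵×20.5³ = 8.931 mg/L.

C_s ≈ 8.93 mg/L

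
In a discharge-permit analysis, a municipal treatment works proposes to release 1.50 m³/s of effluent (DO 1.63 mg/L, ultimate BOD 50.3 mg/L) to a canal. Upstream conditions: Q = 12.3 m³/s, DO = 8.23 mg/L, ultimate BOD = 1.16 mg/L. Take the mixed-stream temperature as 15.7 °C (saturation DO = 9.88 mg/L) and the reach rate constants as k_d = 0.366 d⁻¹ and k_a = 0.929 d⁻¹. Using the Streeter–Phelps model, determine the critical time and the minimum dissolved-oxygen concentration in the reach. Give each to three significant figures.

t_c ≈ 0.196 d; minimum DO ≈ 7.50 mg/L

Mixed DO = (12.3×8.23 + 1.50×1.63)/(12.3+1.50) = 103.7/13.80 = 7.513 mg/L.
Mixed L₀ = (12.3×1.16 + 1.50×50.3)/(13.80) = 89.72/13.80 = 6.501 mg/L.
Initial deficit D₀ = C_s − DO₀ = 9.88 − 7.513 = 2.367 mg/L.
t_c = (1/0.5630) ln[(0.929/0.366)(1 − 2.367×0.5630/(0.366×6.501))] = 1.776 × ln(1.116) = 0.1957 d.
D_c = (0.366/0.929) × 6.501 × e^(−0.366×0.1957) = 0.3940 × 6.501 × 0.9309 = 2.384 mg/L.
Minimum DO = 9.88 − 2.384 = 7.496 mg/L.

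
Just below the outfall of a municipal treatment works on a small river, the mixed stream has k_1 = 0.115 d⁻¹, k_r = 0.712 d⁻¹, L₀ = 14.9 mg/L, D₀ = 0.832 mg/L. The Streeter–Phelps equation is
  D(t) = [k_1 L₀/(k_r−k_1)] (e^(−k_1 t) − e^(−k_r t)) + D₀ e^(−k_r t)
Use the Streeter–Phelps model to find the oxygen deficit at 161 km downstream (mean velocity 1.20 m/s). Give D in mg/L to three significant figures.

Travel time t = x/v = 161 km / (1.20 m/s) = 161000 m / 1.20 m/s = 134200 s = 1.553 d.
k_1 L₀/(k_r−k_1) = 0.115×14.9/(0.712−0.115) = 1.714/0.5970 = 2.870 mg/L.
e^(−k_1 t) = e^(−0.115×1.553) = 0.8365; e^(−k_r t) = e^(−0.712×1.553) = 0.3310.
D = 2.870 × (0.8365 − 0.3310) + 0.832 × 0.3310 = 1.451 + 0.2754 = 1.726 mg/L.

D ≈ 1.73 mg/L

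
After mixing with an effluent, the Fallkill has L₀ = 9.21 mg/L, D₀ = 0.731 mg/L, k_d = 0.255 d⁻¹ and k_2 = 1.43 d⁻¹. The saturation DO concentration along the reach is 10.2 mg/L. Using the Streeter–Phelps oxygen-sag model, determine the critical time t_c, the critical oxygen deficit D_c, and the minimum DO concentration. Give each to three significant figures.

t_c = [1/(k_2−k_d)] ln[(k_2/k_d)(1 − D₀(k_2−k_d)/(k_d L₀))]
= [1/(1.43−0.255)] ln[(1.43/0.255)(1 − 0.731×1.175/(0.255×9.21))]
= (1/1.175) ln[5.608 × 0.6343] = 0.8511 × ln(3.557) = 0.8511 × 1.269 = 1.080 d.
L(t_c) = L₀ e^(−k_d t_c) = 9.21 × 0.7593 = 6.993 mg/L, and at the critical point k_2 D_c = k_d L, so D_c = (0.255/1.43) × 6.993 = 1.247 mg/L.
Minimum DO = C_s − D_c = 10.2 − 1.247 = 8.953 mg/L.

t_c ≈ 1.08 d; D_c ≈ 1.25 mg/L; min DO ≈ 8.95 mg/L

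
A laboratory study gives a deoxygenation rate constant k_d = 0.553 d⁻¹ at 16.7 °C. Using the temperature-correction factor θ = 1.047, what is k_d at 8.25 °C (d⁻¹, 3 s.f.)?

k_d ≈ 0.375 d⁻¹

k_d(T₂) = k_d(T₁) · θ^(T₂−T₁) = 0.553 × 1.047^(8.25−16.7)
= 0.553 × 1.047^-8.45 = 0.553 × 0.6783 = 0.3751 d⁻¹.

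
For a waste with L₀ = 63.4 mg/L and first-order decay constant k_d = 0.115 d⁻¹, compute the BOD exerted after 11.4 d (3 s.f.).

y ≈ 46.3 mg/L

y_t = L₀(1 − e^(−k_d t)) = 63.4 × (1 − e^(−0.115×11.4))
= 63.4 × (1 − 0.2696) = 63.4 × 0.7304 = 46.31 mg/L.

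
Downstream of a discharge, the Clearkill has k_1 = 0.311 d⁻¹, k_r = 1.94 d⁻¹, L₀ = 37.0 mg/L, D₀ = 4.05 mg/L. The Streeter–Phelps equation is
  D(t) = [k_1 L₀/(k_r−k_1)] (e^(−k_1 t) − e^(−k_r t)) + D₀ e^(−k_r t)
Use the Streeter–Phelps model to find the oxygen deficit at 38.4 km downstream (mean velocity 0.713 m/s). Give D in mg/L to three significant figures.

Travel time t = x/v = 38.4 km / (0.713 m/s) = 38400 m / 0.713 m/s = 53860 s = 0.6233 d.
k_1 L₀/(k_r−k_1) = 0.311×37.0/(1.94−0.311) = 11.51/1.629 = 7.064 mg/L.
e^(−k_1 t) = e^(−0.311×0.6233) = 0.8238; e^(−k_r t) = e^(−1.94×0.6233) = 0.2984.
D = 7.064 × (0.8238 − 0.2984) + 4.05 × 0.2984 = 3.711 + 1.209 = 4.920 mg/L.

D ≈ 4.92 mg/L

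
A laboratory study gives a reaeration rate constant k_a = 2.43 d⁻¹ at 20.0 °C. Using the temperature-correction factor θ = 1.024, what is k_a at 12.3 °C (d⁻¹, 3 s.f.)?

k_a(T₂) = k_a(T₁) · θ^(T₂−T₁) = 2.43 × 1.024^(12.3−20.0)
= 2.43 × 1.024^-7.70 = 2.43 × 0.8331 = 2.024 d⁻¹.

k_a ≈ 2.02 d⁻¹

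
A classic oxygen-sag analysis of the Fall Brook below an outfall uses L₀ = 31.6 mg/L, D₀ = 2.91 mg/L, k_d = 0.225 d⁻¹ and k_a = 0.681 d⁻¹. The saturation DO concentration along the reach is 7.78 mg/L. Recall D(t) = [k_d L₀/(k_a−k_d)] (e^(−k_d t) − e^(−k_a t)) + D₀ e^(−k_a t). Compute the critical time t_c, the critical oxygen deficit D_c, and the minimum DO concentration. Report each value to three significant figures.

At the critical point dD/dt = 0, so k_d L₀ e^(−k_d t) = k_a D. Substituting D(t) from the Streeter–Phelps equation and solving for t gives
t_c = ln[(k_a/k_d)(1 − D₀(k_a−k_d)/(k_d L₀))] / (k_a−k_d).
Here k_a−k_d = 0.4560 d⁻¹ and 1 − D₀(k_a−k_d)/(k_d L₀) = 1 − 2.91×0.4560/(0.225×31.6) = 0.8134, so
t_c = ln(3.027 × 0.8134) / 0.4560 = 0.9009 / 0.4560 = 1.976 d.
D_c = (k_d/k_a) L₀ e^(−k_d t_c) = (0.225/0.681) × 31.6 × e^(−0.225×1.976) = 0.3304 × 31.6 × 0.6411 = 6.694 mg/L.
Minimum DO = C_s − D_c = 7.78 − 6.694 = 1.086 mg/L.

t_c ≈ 1.98 d; D_c ≈ 6.69 mg/L; min DO ≈ 1.09 mg/L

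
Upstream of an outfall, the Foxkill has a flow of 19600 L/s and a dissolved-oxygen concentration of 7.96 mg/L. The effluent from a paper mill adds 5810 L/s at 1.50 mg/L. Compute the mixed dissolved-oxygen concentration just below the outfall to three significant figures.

6.48 mg/L

Flow-weighted mixing: C = (Q_r C_r + Q_w C_w)/(Q_r + Q_w)
= (19600×7.96 + 5810×1.50)/(19600 + 5810) = 164700/25410 = 6.483 mg/L.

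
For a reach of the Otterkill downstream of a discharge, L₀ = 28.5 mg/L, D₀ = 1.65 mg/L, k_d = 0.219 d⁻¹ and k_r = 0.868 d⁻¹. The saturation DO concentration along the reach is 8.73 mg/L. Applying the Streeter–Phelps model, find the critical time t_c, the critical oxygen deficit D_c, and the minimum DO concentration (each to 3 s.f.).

t_c ≈ 1.83 d; D_c ≈ 4.81 mg/L; min DO ≈ 3.92 mg/L

At the critical point dD/dt = 0, so k_d L₀ e^(−k_d t) = k_r D. Substituting D(t) from the Streeter–Phelps equation and solving for t gives
t_c = ln[(k_r/k_d)(1 − D₀(k_r−k_d)/(k_d L₀))] / (k_r−k_d).
Here k_r−k_d = 0.6490 d⁻¹ and 1 − D₀(k_r−k_d)/(k_d L₀) = 1 − 1.65×0.6490/(0.219×28.5) = 0.8284, so
t_c = ln(3.963 × 0.8284) / 0.6490 = 1.189 / 0.6490 = 1.832 d.
D_c = (k_d/k_r) L₀ e^(−k_d t_c) = (0.219/0.868) × 28.5 × e^(−0.219×1.832) = 0.2523 × 28.5 × 0.6695 = 4.814 mg/L.
Minimum DO = C_s − D_c = 8.73 − 4.814 = 3.916 mg/L.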